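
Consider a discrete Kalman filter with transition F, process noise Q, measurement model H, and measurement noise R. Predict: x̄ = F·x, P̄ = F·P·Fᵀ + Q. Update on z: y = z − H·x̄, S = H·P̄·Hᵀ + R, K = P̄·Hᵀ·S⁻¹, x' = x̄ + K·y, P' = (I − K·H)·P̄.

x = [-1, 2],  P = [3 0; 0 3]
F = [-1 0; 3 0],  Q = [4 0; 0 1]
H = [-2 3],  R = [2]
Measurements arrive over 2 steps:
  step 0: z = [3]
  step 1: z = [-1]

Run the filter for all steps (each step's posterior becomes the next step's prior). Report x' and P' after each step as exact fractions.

step 0: x̄ = F·x = [1, -3]
step 0: P̄ = F·P·Fᵀ + Q = [7 -9; -9 28]
step 0: y = z − H·x̄ = [14]
step 0: S = H·P̄·Hᵀ + R = [390]
step 0: K = P̄·Hᵀ·S⁻¹ = [-41/390; 17/65]
step 0: x' = x̄ + K·y = [-92/195, 43/65]
step 0: P' = (I − K·H)·P̄ = [1049/390 112/65; 112/65 86/65]
step 1: x̄ = F·x = [92/195, -92/65]
step 1: P̄ = F·P·Fᵀ + Q = [2609/390 -1049/130; -1049/130 3277/130]
step 1: y = z − H·x̄ = [817/195]
step 1: S = H·P̄·Hᵀ + R = [137459/390]
step 1: K = P̄·Hᵀ·S⁻¹ = [-14659/137459; 35787/137459]
step 1: x' = x̄ + K·y = [3435/137459, -44619/137459]
step 1: P' = (I − K·H)·P̄ = [368575/137459 235944/137459; 235944/137459 181154/137459]

step 0: x' = [-92/195, 43/65], P' = [1049/390 112/65; 112/65 86/65]
step 1: x' = [3435/137459, -44619/137459], P' = [368575/137459 235944/137459; 235944/137459 181154/137459]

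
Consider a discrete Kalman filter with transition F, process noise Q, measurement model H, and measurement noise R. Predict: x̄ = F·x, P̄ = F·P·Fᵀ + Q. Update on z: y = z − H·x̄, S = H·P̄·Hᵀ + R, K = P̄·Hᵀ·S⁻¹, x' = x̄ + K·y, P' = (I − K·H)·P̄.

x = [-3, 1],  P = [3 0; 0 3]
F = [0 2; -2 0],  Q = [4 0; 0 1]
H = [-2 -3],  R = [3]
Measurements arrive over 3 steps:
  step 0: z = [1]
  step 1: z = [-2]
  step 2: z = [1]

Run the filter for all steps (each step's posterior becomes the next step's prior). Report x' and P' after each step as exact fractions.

step 0: x' = [-2, 9/8], P' = [240/23 -156/23; -156/23 871/184]
step 1: x' = [-785/18514, 26399/37028], P' = [26061/9257 -31821/18514; -31821/18514 25411/18514]
step 2: x' = [3307/4528, -1737281/2164384], P' = [6297/2264 -7629/4528; -7629/4528 2898895/2164384]

step 0: x̄ = F·x = [2, 6]
step 0: P̄ = F·P·Fᵀ + Q = [16 0; 0 13]
step 0: y = z − H·x̄ = [23]
step 0: S = H·P̄·Hᵀ + R = [184]
step 0: K = P̄·Hᵀ·S⁻¹ = [-4/23; -39/184]
step 0: x' = x̄ + K·y = [-2, 9/8]
step 0: P' = (I − K·H)·P̄ = [240/23 -156/23; -156/23 871/184]
step 1: x̄ = F·x = [9/4, 4]
step 1: P̄ = F·P·Fᵀ + Q = [1055/46 624/23; 624/23 983/23]
step 1: y = z − H·x̄ = [29/2]
step 1: S = H·P̄·Hᵀ + R = [18514/23]
step 1: K = P̄·Hᵀ·S⁻¹ = [-2927/18514; -4197/18514]
step 1: x' = x̄ + K·y = [-785/18514, 26399/37028]
step 1: P' = (I − K·H)·P̄ = [26061/9257 -31821/18514; -31821/18514 25411/18514]
step 2: x̄ = F·x = [26399/18514, 785/9257]
step 2: P̄ = F·P·Fᵀ + Q = [87850/9257 63642/9257; 63642/9257 113501/9257]
step 2: y = z − H·x̄ = [38011/9257]
step 2: S = H·P̄·Hᵀ + R = [2164384/9257]
step 2: K = P̄·Hᵀ·S⁻¹ = [-767/4528; -467787/2164384]
step 2: x' = x̄ + K·y = [3307/4528, -1737281/2164384]
step 2: P' = (I − K·H)·P̄ = [6297/2264 -7629/4528; -7629/4528 2898895/2164384]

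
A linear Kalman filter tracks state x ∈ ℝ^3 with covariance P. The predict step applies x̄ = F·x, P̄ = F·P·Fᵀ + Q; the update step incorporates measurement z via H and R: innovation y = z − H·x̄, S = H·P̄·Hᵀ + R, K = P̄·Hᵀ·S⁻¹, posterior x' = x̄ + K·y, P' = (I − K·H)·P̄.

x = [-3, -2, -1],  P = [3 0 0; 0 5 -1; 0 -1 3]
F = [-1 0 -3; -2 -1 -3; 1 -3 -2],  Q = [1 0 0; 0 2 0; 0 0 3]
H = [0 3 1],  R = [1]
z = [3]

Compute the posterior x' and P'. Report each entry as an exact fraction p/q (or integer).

x̄ = F·x = [6, 11, 5]
P̄ = F·P·Fᵀ + Q = [31 30 6; 30 40 16; 6 16 51]
y = z − H·x̄ = [-35]
S = H·P̄·Hᵀ + R = [508]
K = P̄·Hᵀ·S⁻¹ = [24/127; 34/127; 99/508]
x' = x̄ + K·y = [-78/127, 207/127, -925/508]
P' = (I − K·H)·P̄ = [1633/127 546/127 -1614/127; 546/127 456/127 -1334/127; -1614/127 -1334/127 16107/508]

x' = [-78/127, 207/127, -925/508]
P' = [1633/127 546/127 -1614/127; 546/127 456/127 -1334/127; -1614/127 -1334/127 16107/508]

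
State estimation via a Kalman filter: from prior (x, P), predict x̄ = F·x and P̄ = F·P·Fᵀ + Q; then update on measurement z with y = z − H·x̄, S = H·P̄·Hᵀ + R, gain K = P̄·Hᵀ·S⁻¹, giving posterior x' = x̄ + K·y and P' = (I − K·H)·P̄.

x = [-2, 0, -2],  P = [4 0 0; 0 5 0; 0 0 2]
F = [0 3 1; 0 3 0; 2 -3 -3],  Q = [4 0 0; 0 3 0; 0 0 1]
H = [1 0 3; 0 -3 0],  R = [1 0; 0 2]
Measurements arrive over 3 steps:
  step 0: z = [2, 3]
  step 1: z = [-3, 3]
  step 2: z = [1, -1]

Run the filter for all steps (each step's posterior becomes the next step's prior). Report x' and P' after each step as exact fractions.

step 0: x̄ = F·x = [-2, 0, 2]
step 0: P̄ = F·P·Fᵀ + Q = [51 45 -51; 45 48 -45; -51 -45 80]
step 0: y = z − H·x̄ = [-2, 3]
step 0: S = H·P̄·Hᵀ + R = [466 270; 270 434]
step 0: K = P̄·Hᵀ·S⁻¹ = [-3909/64672 -17685/64672; -45/32336 -10701/32336; 5697/16168 1485/16168]
step 0: x' = x̄ + K·y = [-174581/64672, -32013/32336, 25397/16168]
step 0: P' = (I − K·H)·P̄ = [512079/64672 5895/32336 -42999/16168; 5895/32336 3567/16168 -495/8084; -42999/16168 -495/8084 2029/2021]
step 1: x̄ = F·x = [-45245/32336, -96039/32336, -57731/8084]
step 1: P̄ = F·P·Fᵀ + Q = [107067/16168 29133/16168 -17154/2021; 29133/16168 80607/16168 -1377/4042; -17154/2021 -1377/4042 292309/4042]
step 1: y = z − H·x̄ = [641009/32336, -191109/32336]
step 1: S = H·P̄·Hᵀ + R = [9822967/16168 -37827/16168; -37827/16168 757799/16168]
step 1: K = P̄·Hᵀ·S⁻¹ = [-14482533/460316903 -53812512/460316903; 25218/460316903 -146890323/460316903; 158013879/460316903 17924895/460316903]
step 1: x' = x̄ + K·y = [-613137584/460316903, -498520143/460316903, -521741137/920633806]
step 1: P' = (I − K·H)·P̄ = [4969048809/920633806 35875008/460316903 -1666004625/920633806; 35875008/460316903 97926882/460316903 -11949930/460316903; -1666004625/920633806 -11949930/460316903 660677461/920633806]
step 2: x̄ = F·x = [-3512861995/920633806, -1495560429/460316903, 2103793933/920633806]
step 2: P̄ = F·P·Fᵀ + Q = [5962497401/920633806 845492148/460316903 -6359427093/920633806; 845492148/460316903 2262292647/460316903 -558542520/460316903; -6359427093/920633806 -558542520/460316903 47206467895/920633806]
step 2: y = z − H·x̄ = [-938942999/460316903, -4946998190/460316903]
step 2: S = H·P̄·Hᵀ + R = [196792389852/460316903 2490406236/460316903; 2490406236/460316903 21281267629/460316903]
step 2: K = P̄·Hᵀ·S⁻¹ = [-289460143249/9084587955204 -87408522819/757048996267; -138355902/757048996267 -241416754875/757048996267; 259799078634/757048996267 29205352224/757048996267]
step 2: x' = x̄ + K·y = [-22801134589073/9084587955204, 135136545435/757048996267, 1772353738853/1514097992534]
step 2: P' = (I − K·H)·P̄ = [48932923469753/9084587955204 58272348546/757048996267 -2734576867389/1514097992534; 58272348546/757048996267 160944503250/757048996267 -19470234816/757048996267; -2734576867389/1514097992534 -19470234816/757048996267 1084725008219/1514097992534]

step 0: x' = [-174581/64672, -32013/32336, 25397/16168], P' = [512079/64672 5895/32336 -42999/16168; 5895/32336 3567/16168 -495/8084; -42999/16168 -495/8084 2029/2021]
step 1: x' = [-613137584/460316903, -498520143/460316903, -521741137/920633806], P' = [4969048809/920633806 35875008/460316903 -1666004625/920633806; 35875008/460316903 97926882/460316903 -11949930/460316903; -1666004625/920633806 -11949930/460316903 660677461/920633806]
step 2: x' = [-22801134589073/9084587955204, 135136545435/757048996267, 1772353738853/1514097992534], P' = [48932923469753/9084587955204 58272348546/757048996267 -2734576867389/1514097992534; 58272348546/757048996267 160944503250/757048996267 -19470234816/757048996267; -2734576867389/1514097992534 -19470234816/757048996267 1084725008219/1514097992534]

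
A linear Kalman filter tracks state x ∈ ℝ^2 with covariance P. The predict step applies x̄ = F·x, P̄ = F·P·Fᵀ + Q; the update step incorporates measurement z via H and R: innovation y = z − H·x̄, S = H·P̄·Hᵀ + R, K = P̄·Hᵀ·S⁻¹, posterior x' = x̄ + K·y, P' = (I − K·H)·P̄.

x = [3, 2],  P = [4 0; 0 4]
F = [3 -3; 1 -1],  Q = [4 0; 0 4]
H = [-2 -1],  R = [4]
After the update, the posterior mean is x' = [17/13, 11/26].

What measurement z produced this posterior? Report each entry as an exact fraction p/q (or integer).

z = [-3]

x̄ = F·x = [3, 1]
P̄ = F·P·Fᵀ + Q = [76 24; 24 12]
S = H·P̄·Hᵀ + R = [416]
K = P̄·Hᵀ·S⁻¹ = [-11/26; -15/104]
x' − x̄ = [-22/13, -15/26] = K·y
y = (KᵀK)⁻¹·Kᵀ·(x' − x̄) = [4]
z = y + H·x̄ = [4] + [-7] = [-3]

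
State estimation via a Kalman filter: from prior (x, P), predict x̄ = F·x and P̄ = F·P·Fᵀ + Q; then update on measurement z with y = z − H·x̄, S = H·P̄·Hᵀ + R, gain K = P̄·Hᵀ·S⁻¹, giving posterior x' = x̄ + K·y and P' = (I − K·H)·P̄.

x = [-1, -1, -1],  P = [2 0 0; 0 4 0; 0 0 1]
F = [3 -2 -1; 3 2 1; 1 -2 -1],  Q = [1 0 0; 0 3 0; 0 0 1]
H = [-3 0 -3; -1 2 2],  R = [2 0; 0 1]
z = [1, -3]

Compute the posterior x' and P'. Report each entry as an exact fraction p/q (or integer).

x' = [-66936/77759, -17633/7069, 41483/77759]
P' = [93087/77759 12130/7069 -83225/77759; 12130/7069 20662/7069 -12352/7069; -83225/77759 -12352/7069 90605/77759]

x̄ = F·x = [0, -6, 2]
P̄ = F·P·Fᵀ + Q = [36 1 23; 1 38 -11; 23 -11 20]
y = z − H·x̄ = [7, 5]
S = H·P̄·Hᵀ + R = [920 -21; -21 85]
K = P̄·Hᵀ·S⁻¹ = [-14793/77759 7323/77759; 333/7069 4490/7069; -11070/77759 -7309/77759]
x' = x̄ + K·y = [-66936/77759, -17633/7069, 41483/77759]
P' = (I − K·H)·P̄ = [93087/77759 12130/7069 -83225/77759; 12130/7069 20662/7069 -12352/7069; -83225/77759 -12352/7069 90605/77759]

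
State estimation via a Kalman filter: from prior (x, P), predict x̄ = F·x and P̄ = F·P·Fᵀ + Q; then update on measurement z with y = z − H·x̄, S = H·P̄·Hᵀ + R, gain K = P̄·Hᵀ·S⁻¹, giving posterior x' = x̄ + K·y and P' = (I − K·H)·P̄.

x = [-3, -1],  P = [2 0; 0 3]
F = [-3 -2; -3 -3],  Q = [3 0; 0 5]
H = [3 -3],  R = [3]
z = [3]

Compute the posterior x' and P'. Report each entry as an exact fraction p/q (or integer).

x̄ = F·x = [11, 12]
P̄ = F·P·Fᵀ + Q = [33 36; 36 50]
y = z − H·x̄ = [6]
S = H·P̄·Hᵀ + R = [102]
K = P̄·Hᵀ·S⁻¹ = [-3/34; -7/17]
x' = x̄ + K·y = [178/17, 162/17]
P' = (I − K·H)·P̄ = [1095/34 549/17; 549/17 556/17]

x' = [178/17, 162/17]
P' = [1095/34 549/17; 549/17 556/17]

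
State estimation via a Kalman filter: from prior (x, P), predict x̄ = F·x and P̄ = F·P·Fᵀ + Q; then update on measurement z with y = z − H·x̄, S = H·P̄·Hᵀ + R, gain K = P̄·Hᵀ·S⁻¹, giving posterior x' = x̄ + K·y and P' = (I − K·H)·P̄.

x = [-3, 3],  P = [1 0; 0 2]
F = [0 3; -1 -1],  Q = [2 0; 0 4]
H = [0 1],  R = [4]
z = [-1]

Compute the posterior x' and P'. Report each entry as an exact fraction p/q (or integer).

x' = [105/11, -7/11]
P' = [184/11 -24/11; -24/11 28/11]

x̄ = F·x = [9, 0]
P̄ = F·P·Fᵀ + Q = [20 -6; -6 7]
y = z − H·x̄ = [-1]
S = H·P̄·Hᵀ + R = [11]
K = P̄·Hᵀ·S⁻¹ = [-6/11; 7/11]
x' = x̄ + K·y = [105/11, -7/11]
P' = (I − K·H)·P̄ = [184/11 -24/11; -24/11 28/11]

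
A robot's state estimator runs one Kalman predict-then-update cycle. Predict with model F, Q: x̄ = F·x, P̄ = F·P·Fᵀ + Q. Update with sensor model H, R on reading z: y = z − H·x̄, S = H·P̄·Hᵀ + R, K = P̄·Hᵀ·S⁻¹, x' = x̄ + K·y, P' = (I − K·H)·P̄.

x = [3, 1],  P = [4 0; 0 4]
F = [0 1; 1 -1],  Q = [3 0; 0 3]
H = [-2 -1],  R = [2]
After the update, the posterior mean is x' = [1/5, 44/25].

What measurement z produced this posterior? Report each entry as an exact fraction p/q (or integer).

z = [-2]

x̄ = F·x = [1, 2]
P̄ = F·P·Fᵀ + Q = [7 -4; -4 11]
S = H·P̄·Hᵀ + R = [25]
K = P̄·Hᵀ·S⁻¹ = [-2/5; -3/25]
x' − x̄ = [-4/5, -6/25] = K·y
y = (KᵀK)⁻¹·Kᵀ·(x' − x̄) = [2]
z = y + H·x̄ = [2] + [-4] = [-2]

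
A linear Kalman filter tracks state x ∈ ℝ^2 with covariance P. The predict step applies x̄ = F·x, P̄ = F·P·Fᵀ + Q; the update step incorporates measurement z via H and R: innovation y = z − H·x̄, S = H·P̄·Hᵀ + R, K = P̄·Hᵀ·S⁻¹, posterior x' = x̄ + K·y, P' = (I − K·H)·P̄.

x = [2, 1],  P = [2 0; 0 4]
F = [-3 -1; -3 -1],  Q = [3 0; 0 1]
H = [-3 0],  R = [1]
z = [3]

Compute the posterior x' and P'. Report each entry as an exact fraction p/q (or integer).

x' = [-116/113, -197/113]
P' = [25/226 11/113; 11/113 421/113]

x̄ = F·x = [-7, -7]
P̄ = F·P·Fᵀ + Q = [25 22; 22 23]
y = z − H·x̄ = [-18]
S = H·P̄·Hᵀ + R = [226]
K = P̄·Hᵀ·S⁻¹ = [-75/226; -33/113]
x' = x̄ + K·y = [-116/113, -197/113]
P' = (I − K·H)·P̄ = [25/226 11/113; 11/113 421/113]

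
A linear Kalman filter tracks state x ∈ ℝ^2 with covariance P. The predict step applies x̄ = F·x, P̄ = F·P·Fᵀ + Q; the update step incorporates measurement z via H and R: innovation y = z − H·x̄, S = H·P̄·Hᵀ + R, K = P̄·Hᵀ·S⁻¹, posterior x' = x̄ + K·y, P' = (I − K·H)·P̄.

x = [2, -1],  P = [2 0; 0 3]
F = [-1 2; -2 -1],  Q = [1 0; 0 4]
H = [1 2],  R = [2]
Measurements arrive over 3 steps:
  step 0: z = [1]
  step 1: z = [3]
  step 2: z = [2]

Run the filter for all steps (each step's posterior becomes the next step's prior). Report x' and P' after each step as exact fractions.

step 0: x̄ = F·x = [-4, -3]
step 0: P̄ = F·P·Fᵀ + Q = [15 -2; -2 15]
step 0: y = z − H·x̄ = [11]
step 0: S = H·P̄·Hᵀ + R = [69]
step 0: K = P̄·Hᵀ·S⁻¹ = [11/69; 28/69]
step 0: x' = x̄ + K·y = [-155/69, 101/69]
step 0: P' = (I − K·H)·P̄ = [914/69 -446/69; -446/69 251/69]
step 1: x̄ = F·x = [119/23, 209/69]
step 1: P̄ = F·P·Fᵀ + Q = [1257/23 888/23; 888/23 2399/69]
step 1: y = z − H·x̄ = [-568/69]
step 1: S = H·P̄·Hᵀ + R = [24161/69]
step 1: K = P̄·Hᵀ·S⁻¹ = [9099/24161; 7462/24161]
step 1: x' = x̄ + K·y = [50105/24161, 11757/24161]
step 1: P' = (I − K·H)·P̄ = [120570/24161 -51186/24161; -51186/24161 33055/24161]
step 2: x̄ = F·x = [-26591/24161, -111967/24161]
step 2: P̄ = F·P·Fᵀ + Q = [481695/24161 328588/24161; 328588/24161 407235/24161]
step 2: y = z − H·x̄ = [298847/24161]
step 2: S = H·P̄·Hᵀ + R = [3473309/24161]
step 2: K = P̄·Hᵀ·S⁻¹ = [1138871/3473309; 163294/496187]
step 2: x' = x̄ + K·y = [10264038/3473309, -279651/496187]
step 2: P' = (I − K·H)·P̄ = [15564274/3473309 -949038/496187; -949038/496187 637813/496187]

step 0: x' = [-155/69, 101/69], P' = [914/69 -446/69; -446/69 251/69]
step 1: x' = [50105/24161, 11757/24161], P' = [120570/24161 -51186/24161; -51186/24161 33055/24161]
step 2: x' = [10264038/3473309, -279651/496187], P' = [15564274/3473309 -949038/496187; -949038/496187 637813/496187]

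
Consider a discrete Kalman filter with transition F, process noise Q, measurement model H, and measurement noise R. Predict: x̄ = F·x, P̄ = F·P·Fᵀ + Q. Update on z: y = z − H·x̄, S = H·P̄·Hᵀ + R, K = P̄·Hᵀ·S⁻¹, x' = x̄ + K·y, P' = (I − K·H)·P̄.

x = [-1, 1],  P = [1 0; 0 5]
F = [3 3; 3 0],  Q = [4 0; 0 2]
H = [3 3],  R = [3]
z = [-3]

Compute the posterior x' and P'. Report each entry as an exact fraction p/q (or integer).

x̄ = F·x = [0, -3]
P̄ = F·P·Fᵀ + Q = [58 9; 9 11]
y = z − H·x̄ = [6]
S = H·P̄·Hᵀ + R = [786]
K = P̄·Hᵀ·S⁻¹ = [67/262; 10/131]
x' = x̄ + K·y = [201/131, -333/131]
P' = (I − K·H)·P̄ = [1729/262 -831/131; -831/131 841/131]

x' = [201/131, -333/131]
P' = [1729/262 -831/131; -831/131 841/131]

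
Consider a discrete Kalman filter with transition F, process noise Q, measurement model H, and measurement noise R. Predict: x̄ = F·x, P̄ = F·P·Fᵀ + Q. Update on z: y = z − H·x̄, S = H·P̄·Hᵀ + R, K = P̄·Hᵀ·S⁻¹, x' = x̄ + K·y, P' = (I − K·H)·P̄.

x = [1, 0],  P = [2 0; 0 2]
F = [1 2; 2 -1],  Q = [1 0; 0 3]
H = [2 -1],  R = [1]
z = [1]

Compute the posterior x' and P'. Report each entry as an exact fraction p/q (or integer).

x' = [40/29, 103/58]
P' = [77/29 143/29; 143/29 585/58]

x̄ = F·x = [1, 2]
P̄ = F·P·Fᵀ + Q = [11 0; 0 13]
y = z − H·x̄ = [1]
S = H·P̄·Hᵀ + R = [58]
K = P̄·Hᵀ·S⁻¹ = [11/29; -13/58]
x' = x̄ + K·y = [40/29, 103/58]
P' = (I − K·H)·P̄ = [77/29 143/29; 143/29 585/58]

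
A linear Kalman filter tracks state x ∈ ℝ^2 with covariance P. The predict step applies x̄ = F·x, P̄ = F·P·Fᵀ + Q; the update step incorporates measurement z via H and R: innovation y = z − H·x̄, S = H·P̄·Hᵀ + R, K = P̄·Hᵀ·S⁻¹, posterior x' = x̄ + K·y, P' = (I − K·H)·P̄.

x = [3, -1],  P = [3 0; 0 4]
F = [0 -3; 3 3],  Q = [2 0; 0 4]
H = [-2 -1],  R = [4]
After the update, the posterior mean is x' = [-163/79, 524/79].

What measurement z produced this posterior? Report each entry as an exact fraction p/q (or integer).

x̄ = F·x = [3, 6]
P̄ = F·P·Fᵀ + Q = [38 -36; -36 67]
S = H·P̄·Hᵀ + R = [79]
K = P̄·Hᵀ·S⁻¹ = [-40/79; 5/79]
x' − x̄ = [-400/79, 50/79] = K·y
y = (KᵀK)⁻¹·Kᵀ·(x' − x̄) = [10]
z = y + H·x̄ = [10] + [-12] = [-2]

z = [-2]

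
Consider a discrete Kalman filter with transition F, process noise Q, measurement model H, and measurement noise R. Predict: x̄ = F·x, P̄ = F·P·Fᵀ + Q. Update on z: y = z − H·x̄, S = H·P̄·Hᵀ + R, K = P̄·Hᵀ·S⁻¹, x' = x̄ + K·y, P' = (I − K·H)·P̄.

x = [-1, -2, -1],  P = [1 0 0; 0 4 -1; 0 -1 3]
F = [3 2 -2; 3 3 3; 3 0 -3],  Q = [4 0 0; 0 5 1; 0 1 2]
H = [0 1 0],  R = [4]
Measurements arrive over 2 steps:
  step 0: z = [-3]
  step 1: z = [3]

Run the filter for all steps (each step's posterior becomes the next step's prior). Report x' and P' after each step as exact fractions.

step 0: x̄ = F·x = [-5, -12, 0]
step 0: P̄ = F·P·Fᵀ + Q = [49 15 33; 15 59 -8; 33 -8 38]
step 0: y = z − H·x̄ = [9]
step 0: S = H·P̄·Hᵀ + R = [63]
step 0: K = P̄·Hᵀ·S⁻¹ = [5/21; 59/63; -8/63]
step 0: x' = x̄ + K·y = [-20/7, -25/7, -8/7]
step 0: P' = (I − K·H)·P̄ = [318/7 20/21 733/21; 20/21 236/63 -32/63; 733/21 -32/63 2330/63]
step 1: x̄ = F·x = [-94/7, -159/7, -36/7]
step 1: P̄ = F·P·Fᵀ + Q = [10862/63 2299/7 2435/21; 2299/7 9917/7 631/7; 2435/21 631/7 808/7]
step 1: y = z − H·x̄ = [180/7]
step 1: S = H·P̄·Hᵀ + R = [9945/7]
step 1: K = P̄·Hᵀ·S⁻¹ = [2299/9945; 9917/9945; 631/9945]
step 1: x' = x̄ + K·y = [-1654/221, 647/221, -776/221]
step 1: P' = (I − K·H)·P̄ = [959587/9945 9196/9945 945908/9945; 9196/9945 39668/9945 2524/9945; 945908/9945 2524/9945 1091057/9945]

step 0: x' = [-20/7, -25/7, -8/7], P' = [318/7 20/21 733/21; 20/21 236/63 -32/63; 733/21 -32/63 2330/63]
step 1: x' = [-1654/221, 647/221, -776/221], P' = [959587/9945 9196/9945 945908/9945; 9196/9945 39668/9945 2524/9945; 945908/9945 2524/9945 1091057/9945]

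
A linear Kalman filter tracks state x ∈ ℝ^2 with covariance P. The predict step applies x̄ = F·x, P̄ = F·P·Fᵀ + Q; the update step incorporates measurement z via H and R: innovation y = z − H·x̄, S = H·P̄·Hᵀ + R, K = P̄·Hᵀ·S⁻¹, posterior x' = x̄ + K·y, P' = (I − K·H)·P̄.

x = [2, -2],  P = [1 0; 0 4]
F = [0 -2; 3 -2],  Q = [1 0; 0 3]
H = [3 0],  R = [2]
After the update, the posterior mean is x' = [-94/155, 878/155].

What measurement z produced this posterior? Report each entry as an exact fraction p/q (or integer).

x̄ = F·x = [4, 10]
P̄ = F·P·Fᵀ + Q = [17 16; 16 28]
S = H·P̄·Hᵀ + R = [155]
K = P̄·Hᵀ·S⁻¹ = [51/155; 48/155]
x' − x̄ = [-714/155, -672/155] = K·y
y = (KᵀK)⁻¹·Kᵀ·(x' − x̄) = [-14]
z = y + H·x̄ = [-14] + [12] = [-2]

z = [-2]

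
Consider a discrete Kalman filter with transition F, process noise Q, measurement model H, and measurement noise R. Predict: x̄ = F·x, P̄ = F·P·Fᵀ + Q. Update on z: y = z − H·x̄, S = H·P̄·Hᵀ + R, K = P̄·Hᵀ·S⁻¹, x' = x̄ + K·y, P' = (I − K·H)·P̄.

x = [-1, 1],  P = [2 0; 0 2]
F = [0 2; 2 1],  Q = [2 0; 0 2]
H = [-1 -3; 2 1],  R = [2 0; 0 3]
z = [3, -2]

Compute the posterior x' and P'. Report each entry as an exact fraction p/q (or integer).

x' = [-199/792, -193/198]
P' = [769/792 -83/198; -83/198 38/99]

x̄ = F·x = [2, -1]
P̄ = F·P·Fᵀ + Q = [10 4; 4 12]
y = z − H·x̄ = [2, -5]
S = H·P̄·Hᵀ + R = [144 -84; -84 71]
K = P̄·Hᵀ·S⁻¹ = [227/1584 67/132; -145/396 -5/33]
x' = x̄ + K·y = [-199/792, -193/198]
P' = (I − K·H)·P̄ = [769/792 -83/198; -83/198 38/99]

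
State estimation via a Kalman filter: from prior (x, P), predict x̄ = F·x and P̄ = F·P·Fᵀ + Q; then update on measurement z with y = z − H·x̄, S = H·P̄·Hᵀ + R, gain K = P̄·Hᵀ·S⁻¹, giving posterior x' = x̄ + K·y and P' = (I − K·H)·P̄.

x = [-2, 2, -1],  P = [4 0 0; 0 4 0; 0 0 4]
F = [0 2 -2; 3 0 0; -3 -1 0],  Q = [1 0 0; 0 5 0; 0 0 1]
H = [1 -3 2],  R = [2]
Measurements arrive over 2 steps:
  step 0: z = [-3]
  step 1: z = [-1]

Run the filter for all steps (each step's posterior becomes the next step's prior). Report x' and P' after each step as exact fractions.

step 0: x̄ = F·x = [6, -6, 4]
step 0: P̄ = F·P·Fᵀ + Q = [33 0 -8; 0 41 -36; -8 -36 41]
step 0: y = z − H·x̄ = [-35]
step 0: S = H·P̄·Hᵀ + R = [968]
step 0: K = P̄·Hᵀ·S⁻¹ = [17/968; -195/968; 91/484]
step 0: x' = x̄ + K·y = [5213/968, 1017/968, -1249/484]
step 0: P' = (I − K·H)·P̄ = [31655/968 3315/968 -5419/484; 3315/968 1663/968 321/484; -5419/484 321/484 1641/242]
step 1: x̄ = F·x = [3515/484, 15639/968, -2082/121]
step 1: P̄ = F·P·Fᵀ + Q = [7185/242 42459/484 -10870/121; 42459/484 289735/968 -36855/121; -10870/121 -36855/121 38427/121]
step 1: y = z − H·x̄ = [72231/968]
step 1: S = H·P̄·Hᵀ + R = [6548687/968]
step 1: K = P̄·Hᵀ·S⁻¹ = [-399934/6548687; -1373967/6548687; 1412392/6548687]
step 1: x' = x̄ + K·y = [17716567/6548687, 3276762/6548687, -7289715/6548687]
step 1: P' = (I − K·H)·P̄ = [29196343/6548687 6823641/6548687 -4762644/6548687; 6823641/6548687 9915817/6548687 10087938/6548687; -4762644/6548687 10087938/6548687 18925621/6548687]

step 0: x' = [5213/968, 1017/968, -1249/484], P' = [31655/968 3315/968 -5419/484; 3315/968 1663/968 321/484; -5419/484 321/484 1641/242]
step 1: x' = [17716567/6548687, 3276762/6548687, -7289715/6548687], P' = [29196343/6548687 6823641/6548687 -4762644/6548687; 6823641/6548687 9915817/6548687 10087938/6548687; -4762644/6548687 10087938/6548687 18925621/6548687]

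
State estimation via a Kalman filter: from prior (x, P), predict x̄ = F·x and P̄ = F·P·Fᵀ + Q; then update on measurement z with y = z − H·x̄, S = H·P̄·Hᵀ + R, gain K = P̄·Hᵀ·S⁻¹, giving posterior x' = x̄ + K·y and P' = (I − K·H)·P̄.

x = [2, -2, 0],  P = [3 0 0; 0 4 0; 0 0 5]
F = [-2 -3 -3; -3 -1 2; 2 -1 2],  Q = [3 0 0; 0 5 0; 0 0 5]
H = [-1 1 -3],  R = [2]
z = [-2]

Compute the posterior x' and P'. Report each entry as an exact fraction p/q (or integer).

x' = [482/307, -392/307, -72/307]
P' = [29436/307 228/307 -9732/307; 228/307 15748/307 5148/307; -9732/307 5148/307 5018/307]

x̄ = F·x = [2, -4, 6]
P̄ = F·P·Fᵀ + Q = [96 0 -30; 0 56 6; -30 6 41]
y = z − H·x̄ = [22]
S = H·P̄·Hᵀ + R = [307]
K = P̄·Hᵀ·S⁻¹ = [-6/307; 38/307; -87/307]
x' = x̄ + K·y = [482/307, -392/307, -72/307]
P' = (I − K·H)·P̄ = [29436/307 228/307 -9732/307; 228/307 15748/307 5148/307; -9732/307 5148/307 5018/307]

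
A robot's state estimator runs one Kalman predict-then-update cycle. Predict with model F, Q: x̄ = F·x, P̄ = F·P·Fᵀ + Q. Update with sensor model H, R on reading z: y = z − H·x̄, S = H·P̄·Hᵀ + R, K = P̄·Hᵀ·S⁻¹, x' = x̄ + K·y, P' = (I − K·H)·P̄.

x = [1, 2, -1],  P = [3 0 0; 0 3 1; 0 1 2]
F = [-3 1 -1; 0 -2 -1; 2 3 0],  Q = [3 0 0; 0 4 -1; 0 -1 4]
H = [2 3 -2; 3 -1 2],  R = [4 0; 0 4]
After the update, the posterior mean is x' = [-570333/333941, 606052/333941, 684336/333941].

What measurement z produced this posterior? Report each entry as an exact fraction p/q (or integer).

z = [-2, -3]

x̄ = F·x = [0, -3, 8]
P̄ = F·P·Fᵀ + Q = [33 -3 -12; -3 22 -22; -12 -22 43]
S = H·P̄·Hᵀ + R = [830 -213; -213 457]
K = P̄·Hᵀ·S⁻¹ = [53631/333941 81993/333941; 31553/333941 -40098/333941; -65096/333941 22272/333941]
x' − x̄ = [-570333/333941, 1607875/333941, -1987192/333941] = K·y
y = (KᵀK)⁻¹·Kᵀ·(x' − x̄) = [23, -22]
z = y + H·x̄ = [23, -22] + [-25, 19] = [-2, -3]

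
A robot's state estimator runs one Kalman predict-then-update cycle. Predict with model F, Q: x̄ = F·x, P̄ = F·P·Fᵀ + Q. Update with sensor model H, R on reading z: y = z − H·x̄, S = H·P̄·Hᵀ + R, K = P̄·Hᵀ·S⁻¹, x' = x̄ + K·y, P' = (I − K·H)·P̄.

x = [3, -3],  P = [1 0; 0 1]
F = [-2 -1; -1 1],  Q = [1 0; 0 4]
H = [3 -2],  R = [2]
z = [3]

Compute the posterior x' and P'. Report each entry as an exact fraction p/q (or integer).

x̄ = F·x = [-3, -6]
P̄ = F·P·Fᵀ + Q = [6 1; 1 6]
y = z − H·x̄ = [0]
S = H·P̄·Hᵀ + R = [68]
K = P̄·Hᵀ·S⁻¹ = [4/17; -9/68]
x' = x̄ + K·y = [-3, -6]
P' = (I − K·H)·P̄ = [38/17 53/17; 53/17 327/68]

x' = [-3, -6]
P' = [38/17 53/17; 53/17 327/68]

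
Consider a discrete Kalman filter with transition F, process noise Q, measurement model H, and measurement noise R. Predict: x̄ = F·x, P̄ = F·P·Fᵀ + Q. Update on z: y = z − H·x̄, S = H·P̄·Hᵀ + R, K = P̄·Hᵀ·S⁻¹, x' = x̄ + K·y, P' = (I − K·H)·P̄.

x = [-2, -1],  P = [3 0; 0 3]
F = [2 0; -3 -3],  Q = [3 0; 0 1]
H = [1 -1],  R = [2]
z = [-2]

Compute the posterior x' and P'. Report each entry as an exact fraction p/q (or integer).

x̄ = F·x = [-4, 9]
P̄ = F·P·Fᵀ + Q = [15 -18; -18 55]
y = z − H·x̄ = [11]
S = H·P̄·Hᵀ + R = [108]
K = P̄·Hᵀ·S⁻¹ = [11/36; -73/108]
x' = x̄ + K·y = [-23/36, 169/108]
P' = (I − K·H)·P̄ = [59/12 155/36; 155/36 611/108]

x' = [-23/36, 169/108]
P' = [59/12 155/36; 155/36 611/108]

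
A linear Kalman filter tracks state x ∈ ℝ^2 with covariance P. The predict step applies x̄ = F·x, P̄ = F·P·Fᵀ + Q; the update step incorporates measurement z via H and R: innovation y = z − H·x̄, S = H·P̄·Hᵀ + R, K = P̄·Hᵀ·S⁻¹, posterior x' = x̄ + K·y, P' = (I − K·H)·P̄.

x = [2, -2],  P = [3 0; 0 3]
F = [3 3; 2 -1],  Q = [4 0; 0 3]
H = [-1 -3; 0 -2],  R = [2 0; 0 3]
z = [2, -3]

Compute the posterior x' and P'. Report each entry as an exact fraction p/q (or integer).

x' = [-5077/804, 399/268]
P' = [11351/1608 -957/536; -957/536 333/536]

x̄ = F·x = [0, 6]
P̄ = F·P·Fᵀ + Q = [58 9; 9 18]
y = z − H·x̄ = [20, 9]
S = H·P̄·Hᵀ + R = [276 126; 126 75]
K = P̄·Hᵀ·S⁻¹ = [-1369/1608 319/268; -21/536 -111/268]
x' = x̄ + K·y = [-5077/804, 399/268]
P' = (I − K·H)·P̄ = [11351/1608 -957/536; -957/536 333/536]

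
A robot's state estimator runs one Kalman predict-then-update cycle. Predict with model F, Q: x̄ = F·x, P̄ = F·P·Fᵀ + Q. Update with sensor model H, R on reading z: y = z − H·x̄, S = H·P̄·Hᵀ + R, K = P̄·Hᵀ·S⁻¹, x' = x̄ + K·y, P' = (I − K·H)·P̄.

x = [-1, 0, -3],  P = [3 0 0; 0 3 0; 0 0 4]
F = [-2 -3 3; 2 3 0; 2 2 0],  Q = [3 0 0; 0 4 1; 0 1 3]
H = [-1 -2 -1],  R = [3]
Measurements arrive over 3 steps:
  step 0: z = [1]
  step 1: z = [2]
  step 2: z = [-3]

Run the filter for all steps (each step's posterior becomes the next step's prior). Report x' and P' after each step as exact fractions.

step 0: x' = [-419/47, 140/47, 83/47], P' = [3441/47 -1248/47 -1935/94; -1248/47 500/47 613/94; -1935/94 613/94 1595/188]
step 1: x' = [21808/11417, -12676/11417, -21822/11417], P' = [1455186/11417 -442599/11417 -601221/11417; -442599/11417 149687/11417 163019/11417; -601221/11417 163019/11417 300515/11417]
step 2: x' = [-2958941/187879, 1027655/187879, 1452095/187879], P' = [253799994/939395 -79728207/939395 -98383521/939395; -79728207/939395 26273426/939395 29293568/939395; -98383521/939395 29293568/939395 42395834/939395]

step 0: x̄ = F·x = [-7, -2, -2]
step 0: P̄ = F·P·Fᵀ + Q = [78 -39 -30; -39 43 31; -30 31 27]
step 0: y = z − H·x̄ = [-12]
step 0: S = H·P̄·Hᵀ + R = [188]
step 0: K = P̄·Hᵀ·S⁻¹ = [15/94; -39/94; -59/188]
step 0: x' = x̄ + K·y = [-419/47, 140/47, 83/47]
step 0: P' = (I − K·H)·P̄ = [3441/47 -1248/47 -1935/94; -1248/47 500/47 613/94; -1935/94 613/94 1595/188]
step 1: x̄ = F·x = [667/47, -418/47, -558/47]
step 1: P̄ = F·P·Fᵀ + Q = [52443/188 -12669/94 -8250/47; -12669/94 3476/47 4331/47; -8250/47 4331/47 5921/47]
step 1: y = z − H·x̄ = [-633/47]
step 1: S = H·P̄·Hᵀ + R = [34251/188]
step 1: K = P̄·Hᵀ·S⁻¹ = [10411/11417; -6598/11417; -8444/11417]
step 1: x' = x̄ + K·y = [21808/11417, -12676/11417, -21822/11417]
step 1: P' = (I − K·H)·P̄ = [1455186/11417 -442599/11417 -601221/11417; -442599/11417 149687/11417 163019/11417; -601221/11417 163019/11417 300515/11417]
step 2: x̄ = F·x = [-71054/11417, 5588/11417, 18264/11417]
step 2: P̄ = F·P·Fᵀ + Q = [8875935/11417 -3996894/11417 -4922088/11417; -3996894/11417 1902407/11417 2304293/11417; -4922088/11417 2304293/11417 2912951/11417]
step 2: y = z − H·x̄ = [-75865/11417]
step 2: S = H·P̄·Hᵀ + R = [2818185/11417]
step 2: K = P̄·Hᵀ·S⁻¹ = [1346647/939395; -704071/939395; -866483/939395]
step 2: x' = x̄ + K·y = [-2958941/187879, 1027655/187879, 1452095/187879]
step 2: P' = (I − K·H)·P̄ = [253799994/939395 -79728207/939395 -98383521/939395; -79728207/939395 26273426/939395 29293568/939395; -98383521/939395 29293568/939395 42395834/939395]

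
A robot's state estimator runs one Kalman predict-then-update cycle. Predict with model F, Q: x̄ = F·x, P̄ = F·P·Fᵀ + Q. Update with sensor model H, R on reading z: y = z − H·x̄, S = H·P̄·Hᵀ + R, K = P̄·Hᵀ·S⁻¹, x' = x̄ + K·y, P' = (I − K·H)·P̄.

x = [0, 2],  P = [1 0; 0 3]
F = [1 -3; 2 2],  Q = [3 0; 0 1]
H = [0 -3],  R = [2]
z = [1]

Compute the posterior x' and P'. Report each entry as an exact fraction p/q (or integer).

x' = [-306/155, -43/155]
P' = [2501/155 -32/155; -32/155 34/155]

x̄ = F·x = [-6, 4]
P̄ = F·P·Fᵀ + Q = [31 -16; -16 17]
y = z − H·x̄ = [13]
S = H·P̄·Hᵀ + R = [155]
K = P̄·Hᵀ·S⁻¹ = [48/155; -51/155]
x' = x̄ + K·y = [-306/155, -43/155]
P' = (I − K·H)·P̄ = [2501/155 -32/155; -32/155 34/155]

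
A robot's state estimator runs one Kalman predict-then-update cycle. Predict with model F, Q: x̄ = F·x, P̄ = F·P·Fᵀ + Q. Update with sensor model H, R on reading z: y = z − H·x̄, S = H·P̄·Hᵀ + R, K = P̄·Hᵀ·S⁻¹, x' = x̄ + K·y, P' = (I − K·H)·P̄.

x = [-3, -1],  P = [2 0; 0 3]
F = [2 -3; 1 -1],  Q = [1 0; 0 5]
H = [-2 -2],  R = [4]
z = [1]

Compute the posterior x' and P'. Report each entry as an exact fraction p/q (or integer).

x' = [3/146, -85/146]
P' = [227/73 -178/73; -178/73 201/73]

x̄ = F·x = [-3, -2]
P̄ = F·P·Fᵀ + Q = [36 13; 13 10]
y = z − H·x̄ = [-9]
S = H·P̄·Hᵀ + R = [292]
K = P̄·Hᵀ·S⁻¹ = [-49/146; -23/146]
x' = x̄ + K·y = [3/146, -85/146]
P' = (I − K·H)·P̄ = [227/73 -178/73; -178/73 201/73]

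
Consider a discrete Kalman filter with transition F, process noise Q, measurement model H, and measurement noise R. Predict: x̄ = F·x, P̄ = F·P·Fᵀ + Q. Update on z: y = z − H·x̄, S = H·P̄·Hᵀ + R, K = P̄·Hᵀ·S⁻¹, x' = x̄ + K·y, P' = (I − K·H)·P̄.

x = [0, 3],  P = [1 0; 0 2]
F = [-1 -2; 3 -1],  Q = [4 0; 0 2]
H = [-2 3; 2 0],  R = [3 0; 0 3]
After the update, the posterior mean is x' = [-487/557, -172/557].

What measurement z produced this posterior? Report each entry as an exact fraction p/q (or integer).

x̄ = F·x = [-6, -3]
P̄ = F·P·Fᵀ + Q = [13 1; 1 13]
S = H·P̄·Hᵀ + R = [160 -46; -46 55]
K = P̄·Hᵀ·S⁻¹ = [-23/2228 517/1114; 709/2228 337/1114]
x' − x̄ = [2855/557, 1499/557] = K·y
y = (KᵀK)⁻¹·Kᵀ·(x' − x̄) = [-2, 11]
z = y + H·x̄ = [-2, 11] + [3, -12] = [1, -1]

z = [1, -1]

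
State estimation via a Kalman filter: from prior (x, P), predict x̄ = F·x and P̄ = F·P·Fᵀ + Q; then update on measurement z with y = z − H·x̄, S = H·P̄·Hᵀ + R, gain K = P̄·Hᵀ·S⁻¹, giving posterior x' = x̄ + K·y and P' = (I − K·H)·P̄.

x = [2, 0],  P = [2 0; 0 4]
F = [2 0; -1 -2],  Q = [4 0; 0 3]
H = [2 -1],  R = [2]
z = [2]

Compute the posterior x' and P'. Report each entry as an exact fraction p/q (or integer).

x' = [124/87, 2/3]
P' = [260/87 16/3; 16/3 34/3]

x̄ = F·x = [4, -2]
P̄ = F·P·Fᵀ + Q = [12 -4; -4 21]
y = z − H·x̄ = [-8]
S = H·P̄·Hᵀ + R = [87]
K = P̄·Hᵀ·S⁻¹ = [28/87; -1/3]
x' = x̄ + K·y = [124/87, 2/3]
P' = (I − K·H)·P̄ = [260/87 16/3; 16/3 34/3]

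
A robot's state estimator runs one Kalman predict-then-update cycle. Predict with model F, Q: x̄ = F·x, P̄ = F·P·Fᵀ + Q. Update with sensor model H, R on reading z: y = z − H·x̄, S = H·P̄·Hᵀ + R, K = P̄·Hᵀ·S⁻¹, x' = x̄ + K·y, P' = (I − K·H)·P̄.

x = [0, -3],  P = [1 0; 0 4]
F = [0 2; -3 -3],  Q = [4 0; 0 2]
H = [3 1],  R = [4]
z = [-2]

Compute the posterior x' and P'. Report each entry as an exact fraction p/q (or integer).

x̄ = F·x = [-6, 9]
P̄ = F·P·Fᵀ + Q = [20 -24; -24 47]
y = z − H·x̄ = [7]
S = H·P̄·Hᵀ + R = [87]
K = P̄·Hᵀ·S⁻¹ = [12/29; -25/87]
x' = x̄ + K·y = [-90/29, 608/87]
P' = (I − K·H)·P̄ = [148/29 -396/29; -396/29 3464/87]

x' = [-90/29, 608/87]
P' = [148/29 -396/29; -396/29 3464/87]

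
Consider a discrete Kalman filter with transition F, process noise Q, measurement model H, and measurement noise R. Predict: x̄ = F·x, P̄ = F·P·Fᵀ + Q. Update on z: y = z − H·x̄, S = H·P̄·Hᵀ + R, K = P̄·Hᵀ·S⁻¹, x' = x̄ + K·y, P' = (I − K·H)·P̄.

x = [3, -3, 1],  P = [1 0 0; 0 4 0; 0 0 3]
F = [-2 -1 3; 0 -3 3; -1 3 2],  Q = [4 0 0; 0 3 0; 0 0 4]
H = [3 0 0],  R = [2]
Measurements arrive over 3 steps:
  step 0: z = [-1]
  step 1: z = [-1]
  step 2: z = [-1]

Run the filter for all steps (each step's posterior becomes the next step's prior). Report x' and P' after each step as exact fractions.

step 0: x' = [-117/353, 4119/353, -3554/353], P' = [78/353 78/353 16/353; 78/353 9609/353 -9162/353; 16/353 -9162/353 18133/353]
step 1: x' = [-89745/258413, -2947659/258413, 4640537/258413], P' = [114811/516826 75585/258413 15491/1033652; 75585/258413 12958863/258413 -37148241/516826; 15491/1033652 -37148241/516826 286859143/2067304]
step 2: x' = [-10494562149/32306161535, 10697675799/6461232307, -153426033806/32306161535], P' = [7178228206/32306161535 1871721102/6461232307 735339224/32306161535; 1871721102/6461232307 299391083391/6461232307 -422648403810/6461232307; 735339224/32306161535 -422648403810/6461232307 4136147359381/32306161535]

step 0: x̄ = F·x = [0, 12, -10]
step 0: P̄ = F·P·Fᵀ + Q = [39 39 8; 39 66 -18; 8 -18 53]
step 0: y = z − H·x̄ = [-1]
step 0: S = H·P̄·Hᵀ + R = [353]
step 0: K = P̄·Hᵀ·S⁻¹ = [117/353; 117/353; 24/353]
step 0: x' = x̄ + K·y = [-117/353, 4119/353, -3554/353]
step 0: P' = (I − K·H)·P̄ = [78/353 78/353 16/353; 78/353 9609/353 -9162/353; 16/353 -9162/353 18133/353]
step 1: x̄ = F·x = [-14547/353, -23019/353, 5366/353]
step 1: P̄ = F·P·Fᵀ + Q = [229622/353 302340/353 15491/353; 302340/353 415653/353 -4983/353; 15491/353 -4983/353 50027/353]
step 1: y = z − H·x̄ = [43288/353]
step 1: S = H·P̄·Hᵀ + R = [2067304/353]
step 1: K = P̄·Hᵀ·S⁻¹ = [344433/1033652; 226755/516826; 46473/2067304]
step 1: x' = x̄ + K·y = [-89745/258413, -2947659/258413, 4640537/258413]
step 1: P' = (I − K·H)·P̄ = [114811/516826 75585/258413 15491/1033652; 75585/258413 12958863/258413 -37148241/516826; 15491/1033652 -37148241/516826 286859143/2067304]
step 2: x̄ = F·x = [17048760/258413, 22764588/258413, 527842/258413]
step 2: P̄ = F·P·Fᵀ + Q = [3589114103/2067304 4679302755/2067304 91917403/516826; 4679302755/2067304 6195645687/2067304 86014731/516826; 91917403/516826 86014731/516826 37791949/258413]
step 2: y = z − H·x̄ = [-51404693/258413]
step 2: S = H·P̄·Hᵀ + R = [32306161535/2067304]
step 2: K = P̄·Hᵀ·S⁻¹ = [10767342309/32306161535; 2807581653/6461232307; 1103008836/32306161535]
step 2: x' = x̄ + K·y = [-10494562149/32306161535, 10697675799/6461232307, -153426033806/32306161535]
step 2: P' = (I − K·H)·P̄ = [7178228206/32306161535 1871721102/6461232307 735339224/32306161535; 1871721102/6461232307 299391083391/6461232307 -422648403810/6461232307; 735339224/32306161535 -422648403810/6461232307 4136147359381/32306161535]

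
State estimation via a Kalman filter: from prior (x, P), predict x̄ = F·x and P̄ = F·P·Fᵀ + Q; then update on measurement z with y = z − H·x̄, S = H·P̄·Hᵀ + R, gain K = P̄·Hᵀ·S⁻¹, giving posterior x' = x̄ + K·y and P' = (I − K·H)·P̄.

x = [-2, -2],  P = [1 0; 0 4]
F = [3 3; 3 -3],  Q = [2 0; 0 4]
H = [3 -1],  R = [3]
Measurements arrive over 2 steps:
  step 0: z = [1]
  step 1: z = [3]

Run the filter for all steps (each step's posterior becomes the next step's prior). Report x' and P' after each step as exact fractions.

step 0: x̄ = F·x = [-12, 0]
step 0: P̄ = F·P·Fᵀ + Q = [47 -27; -27 49]
step 0: y = z − H·x̄ = [37]
step 0: S = H·P̄·Hᵀ + R = [637]
step 0: K = P̄·Hᵀ·S⁻¹ = [24/91; -10/49]
step 0: x' = x̄ + K·y = [-204/91, -370/49]
step 0: P' = (I − K·H)·P̄ = [35/13 51/7; 51/7 1101/49]
step 1: x̄ = F·x = [-18714/637, 10146/637]
step 1: P̄ = F·P·Fᵀ + Q = [229064/637 -113382/637; -113382/637 63262/637]
step 1: y = z − H·x̄ = [68199/637]
step 1: S = H·P̄·Hᵀ + R = [2807041/637]
step 1: K = P̄·Hᵀ·S⁻¹ = [800574/2807041; -21232/147739]
step 1: x' = x̄ + K·y = [3245496/2807041, 79998/147739]
step 1: P' = (I − K·H)·P̄ = [3254804/2807041 387510/147739; 387510/147739 1226226/147739]

step 0: x' = [-204/91, -370/49], P' = [35/13 51/7; 51/7 1101/49]
step 1: x' = [3245496/2807041, 79998/147739], P' = [3254804/2807041 387510/147739; 387510/147739 1226226/147739]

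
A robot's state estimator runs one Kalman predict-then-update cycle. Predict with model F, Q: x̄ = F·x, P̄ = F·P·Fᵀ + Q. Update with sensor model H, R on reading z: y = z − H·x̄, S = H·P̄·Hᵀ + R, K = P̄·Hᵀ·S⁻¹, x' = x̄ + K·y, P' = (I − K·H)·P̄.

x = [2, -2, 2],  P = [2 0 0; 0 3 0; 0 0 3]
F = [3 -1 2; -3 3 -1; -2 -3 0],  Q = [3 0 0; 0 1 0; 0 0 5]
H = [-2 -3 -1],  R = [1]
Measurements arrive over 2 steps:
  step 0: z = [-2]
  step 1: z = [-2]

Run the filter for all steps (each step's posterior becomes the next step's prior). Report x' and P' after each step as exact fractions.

step 0: x̄ = F·x = [12, -14, 2]
step 0: P̄ = F·P·Fᵀ + Q = [36 -33 -3; -33 49 -15; -3 -15 40]
step 0: y = z − H·x̄ = [-18]
step 0: S = H·P̄·Hᵀ + R = [128]
step 0: K = P̄·Hᵀ·S⁻¹ = [15/64; -33/64; 11/128]
step 0: x' = x̄ + K·y = [249/32, -151/32, 29/64]
step 0: P' = (I − K·H)·P̄ = [927/32 -561/32 -357/64; -561/32 479/32 -597/64; -357/64 -597/64 4999/128]
step 1: x̄ = F·x = [927/32, -2429/64, -45/32]
step 1: P̄ = F·P·Fᵀ + Q = [16335/32 -38989/64 2307/32; -38989/64 99015/128 -3369/64; 2307/32 -3369/64 1447/32]
step 1: y = z − H·x̄ = [-3797/64]
step 1: S = H·P̄·Hᵀ + R = [219159/128]
step 1: K = P̄·Hᵀ·S⁻¹ = [31342/73053; -134351/219159; -4030/219159]
step 1: x' = x̄ + K·y = [256792/73053, -346976/219159, -69100/219159]
step 1: P' = (I − K·H)·P̄ = [4756042/24351 -11607014/73053 6253448/73053; -11607014/73053 28514353/219159 -15766624/219159; 6253448/73053 -15766624/219159 9783214/219159]

step 0: x' = [249/32, -151/32, 29/64], P' = [927/32 -561/32 -357/64; -561/32 479/32 -597/64; -357/64 -597/64 4999/128]
step 1: x' = [256792/73053, -346976/219159, -69100/219159], P' = [4756042/24351 -11607014/73053 6253448/73053; -11607014/73053 28514353/219159 -15766624/219159; 6253448/73053 -15766624/219159 9783214/219159]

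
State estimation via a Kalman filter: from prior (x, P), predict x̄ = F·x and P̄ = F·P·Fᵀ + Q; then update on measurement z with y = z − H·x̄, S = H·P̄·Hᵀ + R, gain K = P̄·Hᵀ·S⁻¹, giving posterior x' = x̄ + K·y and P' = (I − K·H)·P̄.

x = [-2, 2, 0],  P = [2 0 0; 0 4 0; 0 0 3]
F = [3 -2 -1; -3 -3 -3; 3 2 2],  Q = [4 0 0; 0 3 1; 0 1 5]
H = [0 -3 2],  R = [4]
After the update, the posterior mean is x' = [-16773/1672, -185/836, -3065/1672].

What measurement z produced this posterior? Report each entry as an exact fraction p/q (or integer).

x̄ = F·x = [-10, 0, -2]
P̄ = F·P·Fᵀ + Q = [41 15 -4; 15 84 -59; -4 -59 51]
S = H·P̄·Hᵀ + R = [1672]
K = P̄·Hᵀ·S⁻¹ = [-53/1672; -185/836; 279/1672]
x' − x̄ = [-53/1672, -185/836, 279/1672] = K·y
y = (KᵀK)⁻¹·Kᵀ·(x' − x̄) = [1]
z = y + H·x̄ = [1] + [-4] = [-3]

z = [-3]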